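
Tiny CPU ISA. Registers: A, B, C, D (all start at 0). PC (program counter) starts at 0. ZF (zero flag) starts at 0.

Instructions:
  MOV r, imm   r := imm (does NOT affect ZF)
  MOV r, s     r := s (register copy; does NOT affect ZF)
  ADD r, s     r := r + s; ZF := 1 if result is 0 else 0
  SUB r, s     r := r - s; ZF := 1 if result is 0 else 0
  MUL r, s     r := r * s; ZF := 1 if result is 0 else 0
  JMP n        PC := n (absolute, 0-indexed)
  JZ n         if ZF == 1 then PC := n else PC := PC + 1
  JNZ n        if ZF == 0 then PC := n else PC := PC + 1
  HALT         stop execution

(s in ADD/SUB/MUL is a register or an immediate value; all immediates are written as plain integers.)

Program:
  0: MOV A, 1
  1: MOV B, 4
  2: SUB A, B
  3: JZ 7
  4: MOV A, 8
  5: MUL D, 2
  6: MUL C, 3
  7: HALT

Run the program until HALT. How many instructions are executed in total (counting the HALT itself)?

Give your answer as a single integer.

Answer: 8

Derivation:
Step 1: PC=0 exec 'MOV A, 1'. After: A=1 B=0 C=0 D=0 ZF=0 PC=1
Step 2: PC=1 exec 'MOV B, 4'. After: A=1 B=4 C=0 D=0 ZF=0 PC=2
Step 3: PC=2 exec 'SUB A, B'. After: A=-3 B=4 C=0 D=0 ZF=0 PC=3
Step 4: PC=3 exec 'JZ 7'. After: A=-3 B=4 C=0 D=0 ZF=0 PC=4
Step 5: PC=4 exec 'MOV A, 8'. After: A=8 B=4 C=0 D=0 ZF=0 PC=5
Step 6: PC=5 exec 'MUL D, 2'. After: A=8 B=4 C=0 D=0 ZF=1 PC=6
Step 7: PC=6 exec 'MUL C, 3'. After: A=8 B=4 C=0 D=0 ZF=1 PC=7
Step 8: PC=7 exec 'HALT'. After: A=8 B=4 C=0 D=0 ZF=1 PC=7 HALTED
Total instructions executed: 8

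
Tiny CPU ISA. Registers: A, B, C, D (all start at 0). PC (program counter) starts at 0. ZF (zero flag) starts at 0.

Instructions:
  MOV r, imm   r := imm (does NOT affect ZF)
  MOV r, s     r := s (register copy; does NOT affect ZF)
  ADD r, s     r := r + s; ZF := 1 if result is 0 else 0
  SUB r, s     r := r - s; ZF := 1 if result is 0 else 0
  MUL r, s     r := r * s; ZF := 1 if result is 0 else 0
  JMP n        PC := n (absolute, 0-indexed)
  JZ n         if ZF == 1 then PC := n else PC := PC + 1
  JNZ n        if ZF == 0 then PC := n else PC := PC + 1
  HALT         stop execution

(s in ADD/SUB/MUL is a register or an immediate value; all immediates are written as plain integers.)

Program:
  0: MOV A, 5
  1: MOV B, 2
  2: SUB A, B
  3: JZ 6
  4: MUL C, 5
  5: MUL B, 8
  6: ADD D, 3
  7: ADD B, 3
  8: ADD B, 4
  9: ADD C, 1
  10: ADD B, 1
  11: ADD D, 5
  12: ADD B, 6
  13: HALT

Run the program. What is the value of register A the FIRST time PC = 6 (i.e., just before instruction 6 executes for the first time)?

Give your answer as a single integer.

Step 1: PC=0 exec 'MOV A, 5'. After: A=5 B=0 C=0 D=0 ZF=0 PC=1
Step 2: PC=1 exec 'MOV B, 2'. After: A=5 B=2 C=0 D=0 ZF=0 PC=2
Step 3: PC=2 exec 'SUB A, B'. After: A=3 B=2 C=0 D=0 ZF=0 PC=3
Step 4: PC=3 exec 'JZ 6'. After: A=3 B=2 C=0 D=0 ZF=0 PC=4
Step 5: PC=4 exec 'MUL C, 5'. After: A=3 B=2 C=0 D=0 ZF=1 PC=5
Step 6: PC=5 exec 'MUL B, 8'. After: A=3 B=16 C=0 D=0 ZF=0 PC=6
First time PC=6: A=3

3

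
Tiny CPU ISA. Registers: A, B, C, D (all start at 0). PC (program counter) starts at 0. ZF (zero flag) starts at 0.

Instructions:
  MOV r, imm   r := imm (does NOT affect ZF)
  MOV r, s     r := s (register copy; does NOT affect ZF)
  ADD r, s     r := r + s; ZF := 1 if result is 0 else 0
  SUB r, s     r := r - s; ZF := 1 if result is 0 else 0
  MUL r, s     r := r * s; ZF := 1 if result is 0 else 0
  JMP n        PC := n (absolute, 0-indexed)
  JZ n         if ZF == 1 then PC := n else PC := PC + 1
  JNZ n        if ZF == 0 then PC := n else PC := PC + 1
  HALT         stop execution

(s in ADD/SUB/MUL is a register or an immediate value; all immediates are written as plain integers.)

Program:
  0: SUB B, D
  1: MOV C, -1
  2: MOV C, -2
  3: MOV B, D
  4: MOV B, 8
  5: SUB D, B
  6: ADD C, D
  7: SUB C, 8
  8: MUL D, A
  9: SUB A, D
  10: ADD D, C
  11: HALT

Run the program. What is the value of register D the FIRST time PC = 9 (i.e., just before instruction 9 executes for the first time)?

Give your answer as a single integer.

Step 1: PC=0 exec 'SUB B, D'. After: A=0 B=0 C=0 D=0 ZF=1 PC=1
Step 2: PC=1 exec 'MOV C, -1'. After: A=0 B=0 C=-1 D=0 ZF=1 PC=2
Step 3: PC=2 exec 'MOV C, -2'. After: A=0 B=0 C=-2 D=0 ZF=1 PC=3
Step 4: PC=3 exec 'MOV B, D'. After: A=0 B=0 C=-2 D=0 ZF=1 PC=4
Step 5: PC=4 exec 'MOV B, 8'. After: A=0 B=8 C=-2 D=0 ZF=1 PC=5
Step 6: PC=5 exec 'SUB D, B'. After: A=0 B=8 C=-2 D=-8 ZF=0 PC=6
Step 7: PC=6 exec 'ADD C, D'. After: A=0 B=8 C=-10 D=-8 ZF=0 PC=7
Step 8: PC=7 exec 'SUB C, 8'. After: A=0 B=8 C=-18 D=-8 ZF=0 PC=8
Step 9: PC=8 exec 'MUL D, A'. After: A=0 B=8 C=-18 D=0 ZF=1 PC=9
First time PC=9: D=0

0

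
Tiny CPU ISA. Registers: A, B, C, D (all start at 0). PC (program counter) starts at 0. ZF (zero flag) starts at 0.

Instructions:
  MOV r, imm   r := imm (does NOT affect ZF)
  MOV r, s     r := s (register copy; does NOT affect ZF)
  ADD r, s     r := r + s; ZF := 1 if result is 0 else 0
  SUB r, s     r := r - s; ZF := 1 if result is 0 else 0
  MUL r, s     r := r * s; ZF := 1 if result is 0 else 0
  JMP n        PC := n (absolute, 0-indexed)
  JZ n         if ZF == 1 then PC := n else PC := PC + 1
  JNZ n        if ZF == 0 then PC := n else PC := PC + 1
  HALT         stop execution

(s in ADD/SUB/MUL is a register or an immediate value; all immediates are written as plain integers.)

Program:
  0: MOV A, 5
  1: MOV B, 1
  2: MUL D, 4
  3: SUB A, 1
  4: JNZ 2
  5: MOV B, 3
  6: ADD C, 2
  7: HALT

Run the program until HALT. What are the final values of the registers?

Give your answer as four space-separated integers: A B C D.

Step 1: PC=0 exec 'MOV A, 5'. After: A=5 B=0 C=0 D=0 ZF=0 PC=1
Step 2: PC=1 exec 'MOV B, 1'. After: A=5 B=1 C=0 D=0 ZF=0 PC=2
Step 3: PC=2 exec 'MUL D, 4'. After: A=5 B=1 C=0 D=0 ZF=1 PC=3
Step 4: PC=3 exec 'SUB A, 1'. After: A=4 B=1 C=0 D=0 ZF=0 PC=4
Step 5: PC=4 exec 'JNZ 2'. After: A=4 B=1 C=0 D=0 ZF=0 PC=2
Step 6: PC=2 exec 'MUL D, 4'. After: A=4 B=1 C=0 D=0 ZF=1 PC=3
Step 7: PC=3 exec 'SUB A, 1'. After: A=3 B=1 C=0 D=0 ZF=0 PC=4
Step 8: PC=4 exec 'JNZ 2'. After: A=3 B=1 C=0 D=0 ZF=0 PC=2
Step 9: PC=2 exec 'MUL D, 4'. After: A=3 B=1 C=0 D=0 ZF=1 PC=3
Step 10: PC=3 exec 'SUB A, 1'. After: A=2 B=1 C=0 D=0 ZF=0 PC=4
Step 11: PC=4 exec 'JNZ 2'. After: A=2 B=1 C=0 D=0 ZF=0 PC=2
Step 12: PC=2 exec 'MUL D, 4'. After: A=2 B=1 C=0 D=0 ZF=1 PC=3
Step 13: PC=3 exec 'SUB A, 1'. After: A=1 B=1 C=0 D=0 ZF=0 PC=4
Step 14: PC=4 exec 'JNZ 2'. After: A=1 B=1 C=0 D=0 ZF=0 PC=2
Step 15: PC=2 exec 'MUL D, 4'. After: A=1 B=1 C=0 D=0 ZF=1 PC=3
Step 16: PC=3 exec 'SUB A, 1'. After: A=0 B=1 C=0 D=0 ZF=1 PC=4
Step 17: PC=4 exec 'JNZ 2'. After: A=0 B=1 C=0 D=0 ZF=1 PC=5
Step 18: PC=5 exec 'MOV B, 3'. After: A=0 B=3 C=0 D=0 ZF=1 PC=6
Step 19: PC=6 exec 'ADD C, 2'. After: A=0 B=3 C=2 D=0 ZF=0 PC=7
Step 20: PC=7 exec 'HALT'. After: A=0 B=3 C=2 D=0 ZF=0 PC=7 HALTED

Answer: 0 3 2 0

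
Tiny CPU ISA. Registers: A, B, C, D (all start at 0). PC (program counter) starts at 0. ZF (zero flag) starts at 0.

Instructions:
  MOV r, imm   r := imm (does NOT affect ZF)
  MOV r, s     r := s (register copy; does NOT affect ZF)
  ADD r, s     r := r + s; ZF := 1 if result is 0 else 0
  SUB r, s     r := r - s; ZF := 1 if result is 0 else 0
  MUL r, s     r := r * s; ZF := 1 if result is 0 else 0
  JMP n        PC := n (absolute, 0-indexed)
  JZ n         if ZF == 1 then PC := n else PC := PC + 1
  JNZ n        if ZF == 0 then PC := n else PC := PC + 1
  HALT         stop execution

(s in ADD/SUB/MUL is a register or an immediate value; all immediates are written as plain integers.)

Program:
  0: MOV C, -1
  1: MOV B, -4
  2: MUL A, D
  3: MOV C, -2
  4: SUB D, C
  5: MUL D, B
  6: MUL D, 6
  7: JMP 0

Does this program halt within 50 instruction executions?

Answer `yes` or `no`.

Step 1: PC=0 exec 'MOV C, -1'. After: A=0 B=0 C=-1 D=0 ZF=0 PC=1
Step 2: PC=1 exec 'MOV B, -4'. After: A=0 B=-4 C=-1 D=0 ZF=0 PC=2
Step 3: PC=2 exec 'MUL A, D'. After: A=0 B=-4 C=-1 D=0 ZF=1 PC=3
Step 4: PC=3 exec 'MOV C, -2'. After: A=0 B=-4 C=-2 D=0 ZF=1 PC=4
Step 5: PC=4 exec 'SUB D, C'. After: A=0 B=-4 C=-2 D=2 ZF=0 PC=5
Step 6: PC=5 exec 'MUL D, B'. After: A=0 B=-4 C=-2 D=-8 ZF=0 PC=6
Step 7: PC=6 exec 'MUL D, 6'. After: A=0 B=-4 C=-2 D=-48 ZF=0 PC=7
Step 8: PC=7 exec 'JMP 0'. After: A=0 B=-4 C=-2 D=-48 ZF=0 PC=0
Step 9: PC=0 exec 'MOV C, -1'. After: A=0 B=-4 C=-1 D=-48 ZF=0 PC=1
Step 10: PC=1 exec 'MOV B, -4'. After: A=0 B=-4 C=-1 D=-48 ZF=0 PC=2
Step 11: PC=2 exec 'MUL A, D'. After: A=0 B=-4 C=-1 D=-48 ZF=1 PC=3
Step 12: PC=3 exec 'MOV C, -2'. After: A=0 B=-4 C=-2 D=-48 ZF=1 PC=4
Step 13: PC=4 exec 'SUB D, C'. After: A=0 B=-4 C=-2 D=-46 ZF=0 PC=5
Step 14: PC=5 exec 'MUL D, B'. After: A=0 B=-4 C=-2 D=184 ZF=0 PC=6
Step 15: PC=6 exec 'MUL D, 6'. After: A=0 B=-4 C=-2 D=1104 ZF=0 PC=7
After 50 steps: not halted. PC revisits the same instructions with no path to HALT; will never halt.

Answer: no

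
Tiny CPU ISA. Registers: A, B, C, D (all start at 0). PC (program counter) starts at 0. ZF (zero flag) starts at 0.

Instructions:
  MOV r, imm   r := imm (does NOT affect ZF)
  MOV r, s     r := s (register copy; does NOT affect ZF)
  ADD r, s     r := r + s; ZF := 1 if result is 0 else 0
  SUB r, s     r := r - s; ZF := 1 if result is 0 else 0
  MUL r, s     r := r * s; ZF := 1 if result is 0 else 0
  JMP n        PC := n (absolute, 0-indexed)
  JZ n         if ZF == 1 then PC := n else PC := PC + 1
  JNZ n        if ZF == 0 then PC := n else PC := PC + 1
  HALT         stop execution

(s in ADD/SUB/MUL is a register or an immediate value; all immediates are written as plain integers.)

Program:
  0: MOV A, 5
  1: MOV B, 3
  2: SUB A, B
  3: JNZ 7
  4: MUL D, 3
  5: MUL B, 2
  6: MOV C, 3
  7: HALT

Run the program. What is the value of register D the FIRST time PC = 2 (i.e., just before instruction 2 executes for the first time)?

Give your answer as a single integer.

Step 1: PC=0 exec 'MOV A, 5'. After: A=5 B=0 C=0 D=0 ZF=0 PC=1
Step 2: PC=1 exec 'MOV B, 3'. After: A=5 B=3 C=0 D=0 ZF=0 PC=2
First time PC=2: D=0

0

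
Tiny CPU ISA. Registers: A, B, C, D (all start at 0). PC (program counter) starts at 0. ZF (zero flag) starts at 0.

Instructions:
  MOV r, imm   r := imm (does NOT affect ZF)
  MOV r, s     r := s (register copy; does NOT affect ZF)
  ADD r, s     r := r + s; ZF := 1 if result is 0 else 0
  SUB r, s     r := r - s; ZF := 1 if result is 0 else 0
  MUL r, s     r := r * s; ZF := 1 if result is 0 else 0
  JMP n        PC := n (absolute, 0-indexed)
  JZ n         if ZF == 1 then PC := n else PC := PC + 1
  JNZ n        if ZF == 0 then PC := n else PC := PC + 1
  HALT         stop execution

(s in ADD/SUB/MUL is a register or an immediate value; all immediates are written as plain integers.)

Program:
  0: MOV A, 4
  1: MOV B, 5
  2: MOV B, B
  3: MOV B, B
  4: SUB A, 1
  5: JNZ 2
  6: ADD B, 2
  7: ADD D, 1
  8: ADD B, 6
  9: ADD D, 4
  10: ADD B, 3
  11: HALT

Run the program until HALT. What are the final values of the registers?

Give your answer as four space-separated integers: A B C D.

Answer: 0 16 0 5

Derivation:
Step 1: PC=0 exec 'MOV A, 4'. After: A=4 B=0 C=0 D=0 ZF=0 PC=1
Step 2: PC=1 exec 'MOV B, 5'. After: A=4 B=5 C=0 D=0 ZF=0 PC=2
Step 3: PC=2 exec 'MOV B, B'. After: A=4 B=5 C=0 D=0 ZF=0 PC=3
Step 4: PC=3 exec 'MOV B, B'. After: A=4 B=5 C=0 D=0 ZF=0 PC=4
Step 5: PC=4 exec 'SUB A, 1'. After: A=3 B=5 C=0 D=0 ZF=0 PC=5
Step 6: PC=5 exec 'JNZ 2'. After: A=3 B=5 C=0 D=0 ZF=0 PC=2
Step 7: PC=2 exec 'MOV B, B'. After: A=3 B=5 C=0 D=0 ZF=0 PC=3
Step 8: PC=3 exec 'MOV B, B'. After: A=3 B=5 C=0 D=0 ZF=0 PC=4
Step 9: PC=4 exec 'SUB A, 1'. After: A=2 B=5 C=0 D=0 ZF=0 PC=5
Step 10: PC=5 exec 'JNZ 2'. After: A=2 B=5 C=0 D=0 ZF=0 PC=2
Step 11: PC=2 exec 'MOV B, B'. After: A=2 B=5 C=0 D=0 ZF=0 PC=3
Step 12: PC=3 exec 'MOV B, B'. After: A=2 B=5 C=0 D=0 ZF=0 PC=4
Step 13: PC=4 exec 'SUB A, 1'. After: A=1 B=5 C=0 D=0 ZF=0 PC=5
Step 14: PC=5 exec 'JNZ 2'. After: A=1 B=5 C=0 D=0 ZF=0 PC=2
Step 15: PC=2 exec 'MOV B, B'. After: A=1 B=5 C=0 D=0 ZF=0 PC=3
Step 16: PC=3 exec 'MOV B, B'. After: A=1 B=5 C=0 D=0 ZF=0 PC=4
Step 17: PC=4 exec 'SUB A, 1'. After: A=0 B=5 C=0 D=0 ZF=1 PC=5
Step 18: PC=5 exec 'JNZ 2'. After: A=0 B=5 C=0 D=0 ZF=1 PC=6
Step 19: PC=6 exec 'ADD B, 2'. After: A=0 B=7 C=0 D=0 ZF=0 PC=7
Step 20: PC=7 exec 'ADD D, 1'. After: A=0 B=7 C=0 D=1 ZF=0 PC=8
Step 21: PC=8 exec 'ADD B, 6'. After: A=0 B=13 C=0 D=1 ZF=0 PC=9
Step 22: PC=9 exec 'ADD D, 4'. After: A=0 B=13 C=0 D=5 ZF=0 PC=10
Step 23: PC=10 exec 'ADD B, 3'. After: A=0 B=16 C=0 D=5 ZF=0 PC=11
Step 24: PC=11 exec 'HALT'. After: A=0 B=16 C=0 D=5 ZF=0 PC=11 HALTED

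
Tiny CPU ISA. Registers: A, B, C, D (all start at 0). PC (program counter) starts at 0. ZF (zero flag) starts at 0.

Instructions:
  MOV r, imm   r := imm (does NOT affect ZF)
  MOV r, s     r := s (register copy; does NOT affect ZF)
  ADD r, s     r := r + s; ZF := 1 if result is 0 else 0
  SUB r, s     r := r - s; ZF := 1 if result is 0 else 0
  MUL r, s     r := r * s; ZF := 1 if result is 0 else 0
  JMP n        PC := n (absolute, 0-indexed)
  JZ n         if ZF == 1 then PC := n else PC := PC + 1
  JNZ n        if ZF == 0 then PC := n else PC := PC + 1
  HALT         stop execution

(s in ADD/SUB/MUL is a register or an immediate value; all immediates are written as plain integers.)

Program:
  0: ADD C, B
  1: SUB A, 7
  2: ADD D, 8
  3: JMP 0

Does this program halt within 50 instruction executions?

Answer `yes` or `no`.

Answer: no

Derivation:
Step 1: PC=0 exec 'ADD C, B'. After: A=0 B=0 C=0 D=0 ZF=1 PC=1
Step 2: PC=1 exec 'SUB A, 7'. After: A=-7 B=0 C=0 D=0 ZF=0 PC=2
Step 3: PC=2 exec 'ADD D, 8'. After: A=-7 B=0 C=0 D=8 ZF=0 PC=3
Step 4: PC=3 exec 'JMP 0'. After: A=-7 B=0 C=0 D=8 ZF=0 PC=0
Step 5: PC=0 exec 'ADD C, B'. After: A=-7 B=0 C=0 D=8 ZF=1 PC=1
Step 6: PC=1 exec 'SUB A, 7'. After: A=-14 B=0 C=0 D=8 ZF=0 PC=2
Step 7: PC=2 exec 'ADD D, 8'. After: A=-14 B=0 C=0 D=16 ZF=0 PC=3
Step 8: PC=3 exec 'JMP 0'. After: A=-14 B=0 C=0 D=16 ZF=0 PC=0
Step 9: PC=0 exec 'ADD C, B'. After: A=-14 B=0 C=0 D=16 ZF=1 PC=1
Step 10: PC=1 exec 'SUB A, 7'. After: A=-21 B=0 C=0 D=16 ZF=0 PC=2
Step 11: PC=2 exec 'ADD D, 8'. After: A=-21 B=0 C=0 D=24 ZF=0 PC=3
Step 12: PC=3 exec 'JMP 0'. After: A=-21 B=0 C=0 D=24 ZF=0 PC=0
Step 13: PC=0 exec 'ADD C, B'. After: A=-21 B=0 C=0 D=24 ZF=1 PC=1
Step 14: PC=1 exec 'SUB A, 7'. After: A=-28 B=0 C=0 D=24 ZF=0 PC=2
Step 15: PC=2 exec 'ADD D, 8'. After: A=-28 B=0 C=0 D=32 ZF=0 PC=3
After 50 steps: not halted. PC revisits the same instructions with no path to HALT; will never halt.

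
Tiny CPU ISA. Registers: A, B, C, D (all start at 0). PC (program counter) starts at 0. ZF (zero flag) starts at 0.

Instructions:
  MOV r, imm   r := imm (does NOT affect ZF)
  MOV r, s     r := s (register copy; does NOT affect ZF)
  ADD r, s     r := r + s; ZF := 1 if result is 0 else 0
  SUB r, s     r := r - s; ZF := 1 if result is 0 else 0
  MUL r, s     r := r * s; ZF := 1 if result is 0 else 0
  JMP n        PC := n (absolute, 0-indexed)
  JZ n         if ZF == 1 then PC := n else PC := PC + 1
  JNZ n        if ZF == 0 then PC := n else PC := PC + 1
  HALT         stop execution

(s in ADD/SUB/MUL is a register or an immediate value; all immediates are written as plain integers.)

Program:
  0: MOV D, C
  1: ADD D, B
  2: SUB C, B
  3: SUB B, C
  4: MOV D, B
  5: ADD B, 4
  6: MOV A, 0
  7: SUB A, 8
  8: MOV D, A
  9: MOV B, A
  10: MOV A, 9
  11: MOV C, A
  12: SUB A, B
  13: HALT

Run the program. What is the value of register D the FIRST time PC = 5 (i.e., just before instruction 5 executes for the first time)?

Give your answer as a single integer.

Step 1: PC=0 exec 'MOV D, C'. After: A=0 B=0 C=0 D=0 ZF=0 PC=1
Step 2: PC=1 exec 'ADD D, B'. After: A=0 B=0 C=0 D=0 ZF=1 PC=2
Step 3: PC=2 exec 'SUB C, B'. After: A=0 B=0 C=0 D=0 ZF=1 PC=3
Step 4: PC=3 exec 'SUB B, C'. After: A=0 B=0 C=0 D=0 ZF=1 PC=4
Step 5: PC=4 exec 'MOV D, B'. After: A=0 B=0 C=0 D=0 ZF=1 PC=5
First time PC=5: D=0

0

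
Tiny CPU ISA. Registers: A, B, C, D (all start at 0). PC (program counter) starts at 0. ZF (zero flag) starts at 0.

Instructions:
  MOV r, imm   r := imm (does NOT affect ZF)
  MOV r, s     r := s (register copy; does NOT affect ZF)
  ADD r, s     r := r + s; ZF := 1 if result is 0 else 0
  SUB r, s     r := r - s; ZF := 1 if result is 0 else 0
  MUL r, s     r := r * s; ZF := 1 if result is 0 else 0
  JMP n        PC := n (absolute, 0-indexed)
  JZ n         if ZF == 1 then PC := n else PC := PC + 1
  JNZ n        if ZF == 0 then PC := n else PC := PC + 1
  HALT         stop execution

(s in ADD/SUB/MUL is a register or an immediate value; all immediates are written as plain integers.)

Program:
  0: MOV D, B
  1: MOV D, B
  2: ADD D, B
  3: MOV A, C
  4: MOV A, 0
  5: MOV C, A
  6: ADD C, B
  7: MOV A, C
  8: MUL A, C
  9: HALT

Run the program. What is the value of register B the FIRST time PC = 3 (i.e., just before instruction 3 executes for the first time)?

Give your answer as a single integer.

Step 1: PC=0 exec 'MOV D, B'. After: A=0 B=0 C=0 D=0 ZF=0 PC=1
Step 2: PC=1 exec 'MOV D, B'. After: A=0 B=0 C=0 D=0 ZF=0 PC=2
Step 3: PC=2 exec 'ADD D, B'. After: A=0 B=0 C=0 D=0 ZF=1 PC=3
First time PC=3: B=0

0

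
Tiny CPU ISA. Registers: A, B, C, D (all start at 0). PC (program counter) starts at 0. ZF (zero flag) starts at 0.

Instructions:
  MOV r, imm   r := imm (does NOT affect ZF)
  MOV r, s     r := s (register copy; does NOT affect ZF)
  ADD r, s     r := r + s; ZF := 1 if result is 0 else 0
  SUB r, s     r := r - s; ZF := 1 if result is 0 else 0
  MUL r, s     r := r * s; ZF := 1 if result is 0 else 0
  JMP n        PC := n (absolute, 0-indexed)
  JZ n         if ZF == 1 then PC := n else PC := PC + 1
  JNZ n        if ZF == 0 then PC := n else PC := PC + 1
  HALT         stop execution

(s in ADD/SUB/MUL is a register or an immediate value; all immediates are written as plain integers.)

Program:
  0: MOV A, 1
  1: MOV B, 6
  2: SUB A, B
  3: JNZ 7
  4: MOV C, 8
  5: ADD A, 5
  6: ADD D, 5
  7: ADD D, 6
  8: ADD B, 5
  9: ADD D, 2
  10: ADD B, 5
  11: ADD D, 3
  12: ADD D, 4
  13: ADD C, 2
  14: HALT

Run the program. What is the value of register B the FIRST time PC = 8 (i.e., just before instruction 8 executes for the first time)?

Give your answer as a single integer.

Step 1: PC=0 exec 'MOV A, 1'. After: A=1 B=0 C=0 D=0 ZF=0 PC=1
Step 2: PC=1 exec 'MOV B, 6'. After: A=1 B=6 C=0 D=0 ZF=0 PC=2
Step 3: PC=2 exec 'SUB A, B'. After: A=-5 B=6 C=0 D=0 ZF=0 PC=3
Step 4: PC=3 exec 'JNZ 7'. After: A=-5 B=6 C=0 D=0 ZF=0 PC=7
Step 5: PC=7 exec 'ADD D, 6'. After: A=-5 B=6 C=0 D=6 ZF=0 PC=8
First time PC=8: B=6

6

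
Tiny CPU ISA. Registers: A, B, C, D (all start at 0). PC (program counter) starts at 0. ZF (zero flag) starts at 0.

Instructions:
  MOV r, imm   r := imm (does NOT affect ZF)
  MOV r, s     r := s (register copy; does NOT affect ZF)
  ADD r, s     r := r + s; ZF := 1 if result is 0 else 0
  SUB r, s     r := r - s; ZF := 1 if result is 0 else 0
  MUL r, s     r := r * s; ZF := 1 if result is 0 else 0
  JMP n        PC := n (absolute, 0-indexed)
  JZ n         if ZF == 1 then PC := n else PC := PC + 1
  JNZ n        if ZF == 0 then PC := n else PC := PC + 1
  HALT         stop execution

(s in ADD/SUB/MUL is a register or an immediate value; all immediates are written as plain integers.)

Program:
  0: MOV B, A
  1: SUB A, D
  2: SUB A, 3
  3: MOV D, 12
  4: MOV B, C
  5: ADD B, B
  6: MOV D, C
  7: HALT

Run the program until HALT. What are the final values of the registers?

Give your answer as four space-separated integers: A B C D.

Step 1: PC=0 exec 'MOV B, A'. After: A=0 B=0 C=0 D=0 ZF=0 PC=1
Step 2: PC=1 exec 'SUB A, D'. After: A=0 B=0 C=0 D=0 ZF=1 PC=2
Step 3: PC=2 exec 'SUB A, 3'. After: A=-3 B=0 C=0 D=0 ZF=0 PC=3
Step 4: PC=3 exec 'MOV D, 12'. After: A=-3 B=0 C=0 D=12 ZF=0 PC=4
Step 5: PC=4 exec 'MOV B, C'. After: A=-3 B=0 C=0 D=12 ZF=0 PC=5
Step 6: PC=5 exec 'ADD B, B'. After: A=-3 B=0 C=0 D=12 ZF=1 PC=6
Step 7: PC=6 exec 'MOV D, C'. After: A=-3 B=0 C=0 D=0 ZF=1 PC=7
Step 8: PC=7 exec 'HALT'. After: A=-3 B=0 C=0 D=0 ZF=1 PC=7 HALTED

Answer: -3 0 0 0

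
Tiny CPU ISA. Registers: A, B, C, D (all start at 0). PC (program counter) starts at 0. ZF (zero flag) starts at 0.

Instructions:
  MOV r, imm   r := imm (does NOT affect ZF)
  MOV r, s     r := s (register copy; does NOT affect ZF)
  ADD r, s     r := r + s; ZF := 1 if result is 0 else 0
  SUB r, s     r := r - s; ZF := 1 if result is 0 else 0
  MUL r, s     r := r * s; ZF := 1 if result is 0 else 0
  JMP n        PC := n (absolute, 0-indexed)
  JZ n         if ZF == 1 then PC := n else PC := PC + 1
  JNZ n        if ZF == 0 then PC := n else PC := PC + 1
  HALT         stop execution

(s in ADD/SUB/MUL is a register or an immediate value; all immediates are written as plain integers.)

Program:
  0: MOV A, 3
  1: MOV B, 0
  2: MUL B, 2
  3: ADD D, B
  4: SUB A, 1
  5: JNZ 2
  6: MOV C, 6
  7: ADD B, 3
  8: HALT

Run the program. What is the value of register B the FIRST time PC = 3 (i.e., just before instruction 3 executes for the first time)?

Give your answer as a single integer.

Step 1: PC=0 exec 'MOV A, 3'. After: A=3 B=0 C=0 D=0 ZF=0 PC=1
Step 2: PC=1 exec 'MOV B, 0'. After: A=3 B=0 C=0 D=0 ZF=0 PC=2
Step 3: PC=2 exec 'MUL B, 2'. After: A=3 B=0 C=0 D=0 ZF=1 PC=3
First time PC=3: B=0

0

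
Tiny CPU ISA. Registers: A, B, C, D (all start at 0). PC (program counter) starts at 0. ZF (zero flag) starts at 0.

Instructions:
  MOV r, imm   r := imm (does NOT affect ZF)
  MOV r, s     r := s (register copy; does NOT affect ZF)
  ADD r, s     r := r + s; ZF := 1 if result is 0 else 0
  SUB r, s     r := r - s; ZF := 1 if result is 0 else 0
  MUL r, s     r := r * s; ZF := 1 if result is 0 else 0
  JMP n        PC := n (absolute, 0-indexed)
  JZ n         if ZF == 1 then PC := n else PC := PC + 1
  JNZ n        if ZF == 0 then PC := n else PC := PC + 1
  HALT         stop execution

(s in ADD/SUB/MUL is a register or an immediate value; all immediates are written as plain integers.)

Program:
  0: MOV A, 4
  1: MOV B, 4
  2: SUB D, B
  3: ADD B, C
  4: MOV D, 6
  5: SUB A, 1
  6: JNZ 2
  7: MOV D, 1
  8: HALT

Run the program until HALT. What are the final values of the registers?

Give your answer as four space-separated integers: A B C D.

Step 1: PC=0 exec 'MOV A, 4'. After: A=4 B=0 C=0 D=0 ZF=0 PC=1
Step 2: PC=1 exec 'MOV B, 4'. After: A=4 B=4 C=0 D=0 ZF=0 PC=2
Step 3: PC=2 exec 'SUB D, B'. After: A=4 B=4 C=0 D=-4 ZF=0 PC=3
Step 4: PC=3 exec 'ADD B, C'. After: A=4 B=4 C=0 D=-4 ZF=0 PC=4
Step 5: PC=4 exec 'MOV D, 6'. After: A=4 B=4 C=0 D=6 ZF=0 PC=5
Step 6: PC=5 exec 'SUB A, 1'. After: A=3 B=4 C=0 D=6 ZF=0 PC=6
Step 7: PC=6 exec 'JNZ 2'. After: A=3 B=4 C=0 D=6 ZF=0 PC=2
Step 8: PC=2 exec 'SUB D, B'. After: A=3 B=4 C=0 D=2 ZF=0 PC=3
Step 9: PC=3 exec 'ADD B, C'. After: A=3 B=4 C=0 D=2 ZF=0 PC=4
Step 10: PC=4 exec 'MOV D, 6'. After: A=3 B=4 C=0 D=6 ZF=0 PC=5
Step 11: PC=5 exec 'SUB A, 1'. After: A=2 B=4 C=0 D=6 ZF=0 PC=6
Step 12: PC=6 exec 'JNZ 2'. After: A=2 B=4 C=0 D=6 ZF=0 PC=2
Step 13: PC=2 exec 'SUB D, B'. After: A=2 B=4 C=0 D=2 ZF=0 PC=3
Step 14: PC=3 exec 'ADD B, C'. After: A=2 B=4 C=0 D=2 ZF=0 PC=4
Step 15: PC=4 exec 'MOV D, 6'. After: A=2 B=4 C=0 D=6 ZF=0 PC=5
Step 16: PC=5 exec 'SUB A, 1'. After: A=1 B=4 C=0 D=6 ZF=0 PC=6
Step 17: PC=6 exec 'JNZ 2'. After: A=1 B=4 C=0 D=6 ZF=0 PC=2
Step 18: PC=2 exec 'SUB D, B'. After: A=1 B=4 C=0 D=2 ZF=0 PC=3
Step 19: PC=3 exec 'ADD B, C'. After: A=1 B=4 C=0 D=2 ZF=0 PC=4
Step 20: PC=4 exec 'MOV D, 6'. After: A=1 B=4 C=0 D=6 ZF=0 PC=5
Step 21: PC=5 exec 'SUB A, 1'. After: A=0 B=4 C=0 D=6 ZF=1 PC=6
Step 22: PC=6 exec 'JNZ 2'. After: A=0 B=4 C=0 D=6 ZF=1 PC=7
Step 23: PC=7 exec 'MOV D, 1'. After: A=0 B=4 C=0 D=1 ZF=1 PC=8
Step 24: PC=8 exec 'HALT'. After: A=0 B=4 C=0 D=1 ZF=1 PC=8 HALTED

Answer: 0 4 0 1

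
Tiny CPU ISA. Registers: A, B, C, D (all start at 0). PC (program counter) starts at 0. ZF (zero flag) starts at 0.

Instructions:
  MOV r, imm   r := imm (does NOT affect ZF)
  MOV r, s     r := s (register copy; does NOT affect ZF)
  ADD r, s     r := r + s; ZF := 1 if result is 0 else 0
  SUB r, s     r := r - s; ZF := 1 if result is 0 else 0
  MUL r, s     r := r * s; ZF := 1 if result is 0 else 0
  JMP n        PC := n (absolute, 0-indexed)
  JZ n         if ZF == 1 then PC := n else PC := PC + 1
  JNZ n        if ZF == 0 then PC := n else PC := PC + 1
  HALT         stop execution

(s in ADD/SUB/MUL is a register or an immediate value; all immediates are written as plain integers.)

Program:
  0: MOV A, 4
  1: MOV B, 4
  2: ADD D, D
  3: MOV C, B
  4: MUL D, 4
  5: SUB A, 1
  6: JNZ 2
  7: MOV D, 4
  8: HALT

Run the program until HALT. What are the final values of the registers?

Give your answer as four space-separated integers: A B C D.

Step 1: PC=0 exec 'MOV A, 4'. After: A=4 B=0 C=0 D=0 ZF=0 PC=1
Step 2: PC=1 exec 'MOV B, 4'. After: A=4 B=4 C=0 D=0 ZF=0 PC=2
Step 3: PC=2 exec 'ADD D, D'. After: A=4 B=4 C=0 D=0 ZF=1 PC=3
Step 4: PC=3 exec 'MOV C, B'. After: A=4 B=4 C=4 D=0 ZF=1 PC=4
Step 5: PC=4 exec 'MUL D, 4'. After: A=4 B=4 C=4 D=0 ZF=1 PC=5
Step 6: PC=5 exec 'SUB A, 1'. After: A=3 B=4 C=4 D=0 ZF=0 PC=6
Step 7: PC=6 exec 'JNZ 2'. After: A=3 B=4 C=4 D=0 ZF=0 PC=2
Step 8: PC=2 exec 'ADD D, D'. After: A=3 B=4 C=4 D=0 ZF=1 PC=3
Step 9: PC=3 exec 'MOV C, B'. After: A=3 B=4 C=4 D=0 ZF=1 PC=4
Step 10: PC=4 exec 'MUL D, 4'. After: A=3 B=4 C=4 D=0 ZF=1 PC=5
Step 11: PC=5 exec 'SUB A, 1'. After: A=2 B=4 C=4 D=0 ZF=0 PC=6
Step 12: PC=6 exec 'JNZ 2'. After: A=2 B=4 C=4 D=0 ZF=0 PC=2
Step 13: PC=2 exec 'ADD D, D'. After: A=2 B=4 C=4 D=0 ZF=1 PC=3
Step 14: PC=3 exec 'MOV C, B'. After: A=2 B=4 C=4 D=0 ZF=1 PC=4
Step 15: PC=4 exec 'MUL D, 4'. After: A=2 B=4 C=4 D=0 ZF=1 PC=5
Step 16: PC=5 exec 'SUB A, 1'. After: A=1 B=4 C=4 D=0 ZF=0 PC=6
Step 17: PC=6 exec 'JNZ 2'. After: A=1 B=4 C=4 D=0 ZF=0 PC=2
Step 18: PC=2 exec 'ADD D, D'. After: A=1 B=4 C=4 D=0 ZF=1 PC=3
Step 19: PC=3 exec 'MOV C, B'. After: A=1 B=4 C=4 D=0 ZF=1 PC=4
Step 20: PC=4 exec 'MUL D, 4'. After: A=1 B=4 C=4 D=0 ZF=1 PC=5
Step 21: PC=5 exec 'SUB A, 1'. After: A=0 B=4 C=4 D=0 ZF=1 PC=6
Step 22: PC=6 exec 'JNZ 2'. After: A=0 B=4 C=4 D=0 ZF=1 PC=7
Step 23: PC=7 exec 'MOV D, 4'. After: A=0 B=4 C=4 D=4 ZF=1 PC=8
Step 24: PC=8 exec 'HALT'. After: A=0 B=4 C=4 D=4 ZF=1 PC=8 HALTED

Answer: 0 4 4 4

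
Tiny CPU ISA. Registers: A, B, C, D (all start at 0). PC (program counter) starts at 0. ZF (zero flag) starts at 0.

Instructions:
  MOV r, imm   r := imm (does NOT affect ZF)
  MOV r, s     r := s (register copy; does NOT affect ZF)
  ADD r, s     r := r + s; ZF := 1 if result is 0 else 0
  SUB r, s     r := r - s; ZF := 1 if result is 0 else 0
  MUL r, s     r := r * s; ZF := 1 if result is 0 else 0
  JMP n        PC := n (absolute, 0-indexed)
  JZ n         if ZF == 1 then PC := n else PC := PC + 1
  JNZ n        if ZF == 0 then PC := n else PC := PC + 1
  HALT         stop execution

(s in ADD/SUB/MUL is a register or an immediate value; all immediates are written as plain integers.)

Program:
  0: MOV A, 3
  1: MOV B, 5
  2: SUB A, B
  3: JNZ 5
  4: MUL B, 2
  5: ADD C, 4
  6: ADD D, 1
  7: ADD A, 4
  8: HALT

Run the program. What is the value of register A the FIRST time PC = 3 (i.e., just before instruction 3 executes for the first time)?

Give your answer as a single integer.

Step 1: PC=0 exec 'MOV A, 3'. After: A=3 B=0 C=0 D=0 ZF=0 PC=1
Step 2: PC=1 exec 'MOV B, 5'. After: A=3 B=5 C=0 D=0 ZF=0 PC=2
Step 3: PC=2 exec 'SUB A, B'. After: A=-2 B=5 C=0 D=0 ZF=0 PC=3
First time PC=3: A=-2

-2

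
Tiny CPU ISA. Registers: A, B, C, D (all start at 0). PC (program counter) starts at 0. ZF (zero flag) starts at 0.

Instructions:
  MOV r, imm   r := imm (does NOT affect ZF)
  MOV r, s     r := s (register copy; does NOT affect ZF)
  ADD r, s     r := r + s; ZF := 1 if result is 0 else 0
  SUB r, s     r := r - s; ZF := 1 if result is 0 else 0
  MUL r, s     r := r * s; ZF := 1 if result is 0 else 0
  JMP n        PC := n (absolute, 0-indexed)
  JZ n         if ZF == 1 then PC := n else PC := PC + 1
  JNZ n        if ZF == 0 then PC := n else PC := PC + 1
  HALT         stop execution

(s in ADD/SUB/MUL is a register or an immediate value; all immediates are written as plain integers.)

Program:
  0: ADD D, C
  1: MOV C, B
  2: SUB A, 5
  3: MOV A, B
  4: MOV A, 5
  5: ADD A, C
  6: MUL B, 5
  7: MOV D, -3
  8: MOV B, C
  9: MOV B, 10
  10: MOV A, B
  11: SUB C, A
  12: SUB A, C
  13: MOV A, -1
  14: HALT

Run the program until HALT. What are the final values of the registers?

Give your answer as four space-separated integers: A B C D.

Answer: -1 10 -10 -3

Derivation:
Step 1: PC=0 exec 'ADD D, C'. After: A=0 B=0 C=0 D=0 ZF=1 PC=1
Step 2: PC=1 exec 'MOV C, B'. After: A=0 B=0 C=0 D=0 ZF=1 PC=2
Step 3: PC=2 exec 'SUB A, 5'. After: A=-5 B=0 C=0 D=0 ZF=0 PC=3
Step 4: PC=3 exec 'MOV A, B'. After: A=0 B=0 C=0 D=0 ZF=0 PC=4
Step 5: PC=4 exec 'MOV A, 5'. After: A=5 B=0 C=0 D=0 ZF=0 PC=5
Step 6: PC=5 exec 'ADD A, C'. After: A=5 B=0 C=0 D=0 ZF=0 PC=6
Step 7: PC=6 exec 'MUL B, 5'. After: A=5 B=0 C=0 D=0 ZF=1 PC=7
Step 8: PC=7 exec 'MOV D, -3'. After: A=5 B=0 C=0 D=-3 ZF=1 PC=8
Step 9: PC=8 exec 'MOV B, C'. After: A=5 B=0 C=0 D=-3 ZF=1 PC=9
Step 10: PC=9 exec 'MOV B, 10'. After: A=5 B=10 C=0 D=-3 ZF=1 PC=10
Step 11: PC=10 exec 'MOV A, B'. After: A=10 B=10 C=0 D=-3 ZF=1 PC=11
Step 12: PC=11 exec 'SUB C, A'. After: A=10 B=10 C=-10 D=-3 ZF=0 PC=12
Step 13: PC=12 exec 'SUB A, C'. After: A=20 B=10 C=-10 D=-3 ZF=0 PC=13
Step 14: PC=13 exec 'MOV A, -1'. After: A=-1 B=10 C=-10 D=-3 ZF=0 PC=14
Step 15: PC=14 exec 'HALT'. After: A=-1 B=10 C=-10 D=-3 ZF=0 PC=14 HALTED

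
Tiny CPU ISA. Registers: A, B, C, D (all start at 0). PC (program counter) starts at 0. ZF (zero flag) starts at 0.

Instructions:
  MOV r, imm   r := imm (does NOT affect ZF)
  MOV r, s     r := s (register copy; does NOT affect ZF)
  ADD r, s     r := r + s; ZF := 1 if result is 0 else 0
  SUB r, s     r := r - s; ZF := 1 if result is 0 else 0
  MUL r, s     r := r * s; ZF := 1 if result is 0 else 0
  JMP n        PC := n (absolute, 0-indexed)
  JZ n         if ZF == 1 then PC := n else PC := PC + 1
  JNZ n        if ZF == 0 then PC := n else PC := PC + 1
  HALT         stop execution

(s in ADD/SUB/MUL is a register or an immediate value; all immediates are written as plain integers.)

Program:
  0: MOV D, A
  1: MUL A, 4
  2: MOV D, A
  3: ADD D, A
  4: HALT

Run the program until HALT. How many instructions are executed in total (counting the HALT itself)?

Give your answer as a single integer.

Step 1: PC=0 exec 'MOV D, A'. After: A=0 B=0 C=0 D=0 ZF=0 PC=1
Step 2: PC=1 exec 'MUL A, 4'. After: A=0 B=0 C=0 D=0 ZF=1 PC=2
Step 3: PC=2 exec 'MOV D, A'. After: A=0 B=0 C=0 D=0 ZF=1 PC=3
Step 4: PC=3 exec 'ADD D, A'. After: A=0 B=0 C=0 D=0 ZF=1 PC=4
Step 5: PC=4 exec 'HALT'. After: A=0 B=0 C=0 D=0 ZF=1 PC=4 HALTED
Total instructions executed: 5

Answer: 5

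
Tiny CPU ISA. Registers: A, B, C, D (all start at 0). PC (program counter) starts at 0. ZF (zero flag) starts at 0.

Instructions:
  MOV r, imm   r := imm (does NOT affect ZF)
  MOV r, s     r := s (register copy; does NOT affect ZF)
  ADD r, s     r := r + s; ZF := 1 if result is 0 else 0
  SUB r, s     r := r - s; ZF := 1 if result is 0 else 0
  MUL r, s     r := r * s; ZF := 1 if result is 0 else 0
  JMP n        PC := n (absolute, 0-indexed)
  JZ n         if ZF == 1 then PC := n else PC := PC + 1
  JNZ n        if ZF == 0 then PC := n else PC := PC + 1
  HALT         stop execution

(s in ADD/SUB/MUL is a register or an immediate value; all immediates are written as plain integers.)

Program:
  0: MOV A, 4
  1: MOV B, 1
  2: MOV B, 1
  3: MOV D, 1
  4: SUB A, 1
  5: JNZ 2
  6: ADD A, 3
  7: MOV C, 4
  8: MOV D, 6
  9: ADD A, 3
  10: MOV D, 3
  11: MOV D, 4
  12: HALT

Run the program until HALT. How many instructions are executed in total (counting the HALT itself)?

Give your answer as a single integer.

Answer: 25

Derivation:
Step 1: PC=0 exec 'MOV A, 4'. After: A=4 B=0 C=0 D=0 ZF=0 PC=1
Step 2: PC=1 exec 'MOV B, 1'. After: A=4 B=1 C=0 D=0 ZF=0 PC=2
Step 3: PC=2 exec 'MOV B, 1'. After: A=4 B=1 C=0 D=0 ZF=0 PC=3
Step 4: PC=3 exec 'MOV D, 1'. After: A=4 B=1 C=0 D=1 ZF=0 PC=4
Step 5: PC=4 exec 'SUB A, 1'. After: A=3 B=1 C=0 D=1 ZF=0 PC=5
Step 6: PC=5 exec 'JNZ 2'. After: A=3 B=1 C=0 D=1 ZF=0 PC=2
Step 7: PC=2 exec 'MOV B, 1'. After: A=3 B=1 C=0 D=1 ZF=0 PC=3
Step 8: PC=3 exec 'MOV D, 1'. After: A=3 B=1 C=0 D=1 ZF=0 PC=4
Step 9: PC=4 exec 'SUB A, 1'. After: A=2 B=1 C=0 D=1 ZF=0 PC=5
Step 10: PC=5 exec 'JNZ 2'. After: A=2 B=1 C=0 D=1 ZF=0 PC=2
Step 11: PC=2 exec 'MOV B, 1'. After: A=2 B=1 C=0 D=1 ZF=0 PC=3
Step 12: PC=3 exec 'MOV D, 1'. After: A=2 B=1 C=0 D=1 ZF=0 PC=4
Step 13: PC=4 exec 'SUB A, 1'. After: A=1 B=1 C=0 D=1 ZF=0 PC=5
Step 14: PC=5 exec 'JNZ 2'. After: A=1 B=1 C=0 D=1 ZF=0 PC=2
Step 15: PC=2 exec 'MOV B, 1'. After: A=1 B=1 C=0 D=1 ZF=0 PC=3
Step 16: PC=3 exec 'MOV D, 1'. After: A=1 B=1 C=0 D=1 ZF=0 PC=4
Step 17: PC=4 exec 'SUB A, 1'. After: A=0 B=1 C=0 D=1 ZF=1 PC=5
Step 18: PC=5 exec 'JNZ 2'. After: A=0 B=1 C=0 D=1 ZF=1 PC=6
Step 19: PC=6 exec 'ADD A, 3'. After: A=3 B=1 C=0 D=1 ZF=0 PC=7
Step 20: PC=7 exec 'MOV C, 4'. After: A=3 B=1 C=4 D=1 ZF=0 PC=8
Step 21: PC=8 exec 'MOV D, 6'. After: A=3 B=1 C=4 D=6 ZF=0 PC=9
Step 22: PC=9 exec 'ADD A, 3'. After: A=6 B=1 C=4 D=6 ZF=0 PC=10
Step 23: PC=10 exec 'MOV D, 3'. After: A=6 B=1 C=4 D=3 ZF=0 PC=11
Step 24: PC=11 exec 'MOV D, 4'. After: A=6 B=1 C=4 D=4 ZF=0 PC=12
Step 25: PC=12 exec 'HALT'. After: A=6 B=1 C=4 D=4 ZF=0 PC=12 HALTED
Total instructions executed: 25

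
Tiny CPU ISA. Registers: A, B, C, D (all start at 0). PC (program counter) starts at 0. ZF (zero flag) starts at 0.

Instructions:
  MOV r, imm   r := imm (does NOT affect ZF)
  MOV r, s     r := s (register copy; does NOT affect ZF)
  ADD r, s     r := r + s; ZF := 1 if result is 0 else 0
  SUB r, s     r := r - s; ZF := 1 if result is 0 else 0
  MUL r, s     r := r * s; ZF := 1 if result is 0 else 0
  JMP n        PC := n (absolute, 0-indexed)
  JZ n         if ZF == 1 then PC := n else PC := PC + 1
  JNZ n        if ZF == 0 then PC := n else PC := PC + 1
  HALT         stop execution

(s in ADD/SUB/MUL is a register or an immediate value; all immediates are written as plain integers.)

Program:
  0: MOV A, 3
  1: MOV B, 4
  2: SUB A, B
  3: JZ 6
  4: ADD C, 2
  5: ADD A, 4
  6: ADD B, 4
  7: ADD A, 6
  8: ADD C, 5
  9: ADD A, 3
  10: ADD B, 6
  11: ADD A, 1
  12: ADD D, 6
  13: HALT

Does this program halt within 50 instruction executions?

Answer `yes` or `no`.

Step 1: PC=0 exec 'MOV A, 3'. After: A=3 B=0 C=0 D=0 ZF=0 PC=1
Step 2: PC=1 exec 'MOV B, 4'. After: A=3 B=4 C=0 D=0 ZF=0 PC=2
Step 3: PC=2 exec 'SUB A, B'. After: A=-1 B=4 C=0 D=0 ZF=0 PC=3
Step 4: PC=3 exec 'JZ 6'. After: A=-1 B=4 C=0 D=0 ZF=0 PC=4
Step 5: PC=4 exec 'ADD C, 2'. After: A=-1 B=4 C=2 D=0 ZF=0 PC=5
Step 6: PC=5 exec 'ADD A, 4'. After: A=3 B=4 C=2 D=0 ZF=0 PC=6
Step 7: PC=6 exec 'ADD B, 4'. After: A=3 B=8 C=2 D=0 ZF=0 PC=7
Step 8: PC=7 exec 'ADD A, 6'. After: A=9 B=8 C=2 D=0 ZF=0 PC=8
Step 9: PC=8 exec 'ADD C, 5'. After: A=9 B=8 C=7 D=0 ZF=0 PC=9
Step 10: PC=9 exec 'ADD A, 3'. After: A=12 B=8 C=7 D=0 ZF=0 PC=10
Step 11: PC=10 exec 'ADD B, 6'. After: A=12 B=14 C=7 D=0 ZF=0 PC=11
Step 12: PC=11 exec 'ADD A, 1'. After: A=13 B=14 C=7 D=0 ZF=0 PC=12
Step 13: PC=12 exec 'ADD D, 6'. After: A=13 B=14 C=7 D=6 ZF=0 PC=13
Step 14: PC=13 exec 'HALT'. After: A=13 B=14 C=7 D=6 ZF=0 PC=13 HALTED

Answer: yes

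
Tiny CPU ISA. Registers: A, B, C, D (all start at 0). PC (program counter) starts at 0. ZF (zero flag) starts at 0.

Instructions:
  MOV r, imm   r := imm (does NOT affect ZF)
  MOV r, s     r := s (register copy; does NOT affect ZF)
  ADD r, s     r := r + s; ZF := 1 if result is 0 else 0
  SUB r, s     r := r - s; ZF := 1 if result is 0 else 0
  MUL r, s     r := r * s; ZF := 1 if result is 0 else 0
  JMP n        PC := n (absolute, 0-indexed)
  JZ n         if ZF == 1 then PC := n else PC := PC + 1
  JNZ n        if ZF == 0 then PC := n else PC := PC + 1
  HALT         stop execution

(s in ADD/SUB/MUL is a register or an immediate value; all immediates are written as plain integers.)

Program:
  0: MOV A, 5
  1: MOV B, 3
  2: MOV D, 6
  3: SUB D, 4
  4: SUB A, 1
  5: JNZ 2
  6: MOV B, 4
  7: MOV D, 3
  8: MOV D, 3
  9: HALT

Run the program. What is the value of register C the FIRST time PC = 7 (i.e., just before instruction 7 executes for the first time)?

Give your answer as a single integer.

Step 1: PC=0 exec 'MOV A, 5'. After: A=5 B=0 C=0 D=0 ZF=0 PC=1
Step 2: PC=1 exec 'MOV B, 3'. After: A=5 B=3 C=0 D=0 ZF=0 PC=2
Step 3: PC=2 exec 'MOV D, 6'. After: A=5 B=3 C=0 D=6 ZF=0 PC=3
Step 4: PC=3 exec 'SUB D, 4'. After: A=5 B=3 C=0 D=2 ZF=0 PC=4
Step 5: PC=4 exec 'SUB A, 1'. After: A=4 B=3 C=0 D=2 ZF=0 PC=5
Step 6: PC=5 exec 'JNZ 2'. After: A=4 B=3 C=0 D=2 ZF=0 PC=2
Step 7: PC=2 exec 'MOV D, 6'. After: A=4 B=3 C=0 D=6 ZF=0 PC=3
Step 8: PC=3 exec 'SUB D, 4'. After: A=4 B=3 C=0 D=2 ZF=0 PC=4
Step 9: PC=4 exec 'SUB A, 1'. After: A=3 B=3 C=0 D=2 ZF=0 PC=5
Step 10: PC=5 exec 'JNZ 2'. After: A=3 B=3 C=0 D=2 ZF=0 PC=2
Step 11: PC=2 exec 'MOV D, 6'. After: A=3 B=3 C=0 D=6 ZF=0 PC=3
Step 12: PC=3 exec 'SUB D, 4'. After: A=3 B=3 C=0 D=2 ZF=0 PC=4
Step 13: PC=4 exec 'SUB A, 1'. After: A=2 B=3 C=0 D=2 ZF=0 PC=5
Step 14: PC=5 exec 'JNZ 2'. After: A=2 B=3 C=0 D=2 ZF=0 PC=2
Step 15: PC=2 exec 'MOV D, 6'. After: A=2 B=3 C=0 D=6 ZF=0 PC=3
Step 16: PC=3 exec 'SUB D, 4'. After: A=2 B=3 C=0 D=2 ZF=0 PC=4
Step 17: PC=4 exec 'SUB A, 1'. After: A=1 B=3 C=0 D=2 ZF=0 PC=5
Step 18: PC=5 exec 'JNZ 2'. After: A=1 B=3 C=0 D=2 ZF=0 PC=2
Step 19: PC=2 exec 'MOV D, 6'. After: A=1 B=3 C=0 D=6 ZF=0 PC=3
Step 20: PC=3 exec 'SUB D, 4'. After: A=1 B=3 C=0 D=2 ZF=0 PC=4
Step 21: PC=4 exec 'SUB A, 1'. After: A=0 B=3 C=0 D=2 ZF=1 PC=5
Step 22: PC=5 exec 'JNZ 2'. After: A=0 B=3 C=0 D=2 ZF=1 PC=6
Step 23: PC=6 exec 'MOV B, 4'. After: A=0 B=4 C=0 D=2 ZF=1 PC=7
First time PC=7: C=0

0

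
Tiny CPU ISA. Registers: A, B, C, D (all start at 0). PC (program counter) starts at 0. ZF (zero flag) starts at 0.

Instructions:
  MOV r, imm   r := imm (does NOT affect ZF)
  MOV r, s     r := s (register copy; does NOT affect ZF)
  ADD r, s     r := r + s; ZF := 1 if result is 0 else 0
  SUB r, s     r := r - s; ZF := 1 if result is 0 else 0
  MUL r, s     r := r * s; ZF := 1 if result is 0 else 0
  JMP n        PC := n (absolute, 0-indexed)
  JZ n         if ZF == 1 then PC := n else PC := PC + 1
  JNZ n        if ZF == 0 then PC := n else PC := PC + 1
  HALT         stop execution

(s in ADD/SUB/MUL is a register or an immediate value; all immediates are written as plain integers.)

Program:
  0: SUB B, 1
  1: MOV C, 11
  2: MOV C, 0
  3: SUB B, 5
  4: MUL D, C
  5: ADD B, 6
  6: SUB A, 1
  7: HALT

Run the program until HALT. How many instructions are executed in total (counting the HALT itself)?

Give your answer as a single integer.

Answer: 8

Derivation:
Step 1: PC=0 exec 'SUB B, 1'. After: A=0 B=-1 C=0 D=0 ZF=0 PC=1
Step 2: PC=1 exec 'MOV C, 11'. After: A=0 B=-1 C=11 D=0 ZF=0 PC=2
Step 3: PC=2 exec 'MOV C, 0'. After: A=0 B=-1 C=0 D=0 ZF=0 PC=3
Step 4: PC=3 exec 'SUB B, 5'. After: A=0 B=-6 C=0 D=0 ZF=0 PC=4
Step 5: PC=4 exec 'MUL D, C'. After: A=0 B=-6 C=0 D=0 ZF=1 PC=5
Step 6: PC=5 exec 'ADD B, 6'. After: A=0 B=0 C=0 D=0 ZF=1 PC=6
Step 7: PC=6 exec 'SUB A, 1'. After: A=-1 B=0 C=0 D=0 ZF=0 PC=7
Step 8: PC=7 exec 'HALT'. After: A=-1 B=0 C=0 D=0 ZF=0 PC=7 HALTED
Total instructions executed: 8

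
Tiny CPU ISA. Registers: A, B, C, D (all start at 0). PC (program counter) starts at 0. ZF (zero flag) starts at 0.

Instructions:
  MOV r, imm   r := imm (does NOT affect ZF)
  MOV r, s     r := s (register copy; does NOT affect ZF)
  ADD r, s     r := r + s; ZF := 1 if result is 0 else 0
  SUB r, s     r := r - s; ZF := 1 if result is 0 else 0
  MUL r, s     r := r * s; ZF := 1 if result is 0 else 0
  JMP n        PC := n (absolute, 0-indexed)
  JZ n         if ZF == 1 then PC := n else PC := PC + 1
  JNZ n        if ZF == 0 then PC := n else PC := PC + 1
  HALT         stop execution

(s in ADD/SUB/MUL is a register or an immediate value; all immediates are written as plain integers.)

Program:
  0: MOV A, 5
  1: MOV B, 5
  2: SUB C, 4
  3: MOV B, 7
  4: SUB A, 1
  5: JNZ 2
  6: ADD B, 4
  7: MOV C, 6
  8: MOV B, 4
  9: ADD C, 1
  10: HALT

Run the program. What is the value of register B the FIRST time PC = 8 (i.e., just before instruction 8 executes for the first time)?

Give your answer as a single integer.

Step 1: PC=0 exec 'MOV A, 5'. After: A=5 B=0 C=0 D=0 ZF=0 PC=1
Step 2: PC=1 exec 'MOV B, 5'. After: A=5 B=5 C=0 D=0 ZF=0 PC=2
Step 3: PC=2 exec 'SUB C, 4'. After: A=5 B=5 C=-4 D=0 ZF=0 PC=3
Step 4: PC=3 exec 'MOV B, 7'. After: A=5 B=7 C=-4 D=0 ZF=0 PC=4
Step 5: PC=4 exec 'SUB A, 1'. After: A=4 B=7 C=-4 D=0 ZF=0 PC=5
Step 6: PC=5 exec 'JNZ 2'. After: A=4 B=7 C=-4 D=0 ZF=0 PC=2
Step 7: PC=2 exec 'SUB C, 4'. After: A=4 B=7 C=-8 D=0 ZF=0 PC=3
Step 8: PC=3 exec 'MOV B, 7'. After: A=4 B=7 C=-8 D=0 ZF=0 PC=4
Step 9: PC=4 exec 'SUB A, 1'. After: A=3 B=7 C=-8 D=0 ZF=0 PC=5
Step 10: PC=5 exec 'JNZ 2'. After: A=3 B=7 C=-8 D=0 ZF=0 PC=2
Step 11: PC=2 exec 'SUB C, 4'. After: A=3 B=7 C=-12 D=0 ZF=0 PC=3
Step 12: PC=3 exec 'MOV B, 7'. After: A=3 B=7 C=-12 D=0 ZF=0 PC=4
Step 13: PC=4 exec 'SUB A, 1'. After: A=2 B=7 C=-12 D=0 ZF=0 PC=5
Step 14: PC=5 exec 'JNZ 2'. After: A=2 B=7 C=-12 D=0 ZF=0 PC=2
Step 15: PC=2 exec 'SUB C, 4'. After: A=2 B=7 C=-16 D=0 ZF=0 PC=3
Step 16: PC=3 exec 'MOV B, 7'. After: A=2 B=7 C=-16 D=0 ZF=0 PC=4
Step 17: PC=4 exec 'SUB A, 1'. After: A=1 B=7 C=-16 D=0 ZF=0 PC=5
Step 18: PC=5 exec 'JNZ 2'. After: A=1 B=7 C=-16 D=0 ZF=0 PC=2
Step 19: PC=2 exec 'SUB C, 4'. After: A=1 B=7 C=-20 D=0 ZF=0 PC=3
Step 20: PC=3 exec 'MOV B, 7'. After: A=1 B=7 C=-20 D=0 ZF=0 PC=4
Step 21: PC=4 exec 'SUB A, 1'. After: A=0 B=7 C=-20 D=0 ZF=1 PC=5
Step 22: PC=5 exec 'JNZ 2'. After: A=0 B=7 C=-20 D=0 ZF=1 PC=6
Step 23: PC=6 exec 'ADD B, 4'. After: A=0 B=11 C=-20 D=0 ZF=0 PC=7
Step 24: PC=7 exec 'MOV C, 6'. After: A=0 B=11 C=6 D=0 ZF=0 PC=8
First time PC=8: B=11

11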